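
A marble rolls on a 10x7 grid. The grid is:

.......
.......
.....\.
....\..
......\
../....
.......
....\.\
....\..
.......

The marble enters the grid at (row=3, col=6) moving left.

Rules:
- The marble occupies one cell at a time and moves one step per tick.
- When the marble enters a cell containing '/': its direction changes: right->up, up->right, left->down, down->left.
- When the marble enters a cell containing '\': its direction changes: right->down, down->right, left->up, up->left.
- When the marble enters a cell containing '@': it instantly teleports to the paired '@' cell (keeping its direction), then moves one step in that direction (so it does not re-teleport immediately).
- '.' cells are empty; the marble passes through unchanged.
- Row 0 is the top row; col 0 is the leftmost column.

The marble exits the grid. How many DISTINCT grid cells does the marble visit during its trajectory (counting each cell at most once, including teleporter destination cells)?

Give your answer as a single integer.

Step 1: enter (3,6), '.' pass, move left to (3,5)
Step 2: enter (3,5), '.' pass, move left to (3,4)
Step 3: enter (3,4), '\' deflects left->up, move up to (2,4)
Step 4: enter (2,4), '.' pass, move up to (1,4)
Step 5: enter (1,4), '.' pass, move up to (0,4)
Step 6: enter (0,4), '.' pass, move up to (-1,4)
Step 7: at (-1,4) — EXIT via top edge, pos 4
Distinct cells visited: 6 (path length 6)

Answer: 6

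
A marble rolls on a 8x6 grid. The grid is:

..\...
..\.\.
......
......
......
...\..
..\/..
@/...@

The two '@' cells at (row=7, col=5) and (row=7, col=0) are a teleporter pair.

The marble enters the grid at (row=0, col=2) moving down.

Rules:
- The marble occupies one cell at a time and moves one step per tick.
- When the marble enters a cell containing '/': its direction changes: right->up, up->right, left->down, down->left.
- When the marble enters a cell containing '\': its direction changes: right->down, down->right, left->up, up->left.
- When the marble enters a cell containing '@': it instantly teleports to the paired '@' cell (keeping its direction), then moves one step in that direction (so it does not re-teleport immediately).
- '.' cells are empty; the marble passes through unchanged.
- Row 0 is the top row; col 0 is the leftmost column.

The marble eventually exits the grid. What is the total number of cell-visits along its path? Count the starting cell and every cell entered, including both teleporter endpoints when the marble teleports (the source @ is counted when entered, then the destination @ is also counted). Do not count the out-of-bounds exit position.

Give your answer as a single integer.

Step 1: enter (0,2), '\' deflects down->right, move right to (0,3)
Step 2: enter (0,3), '.' pass, move right to (0,4)
Step 3: enter (0,4), '.' pass, move right to (0,5)
Step 4: enter (0,5), '.' pass, move right to (0,6)
Step 5: at (0,6) — EXIT via right edge, pos 0
Path length (cell visits): 4

Answer: 4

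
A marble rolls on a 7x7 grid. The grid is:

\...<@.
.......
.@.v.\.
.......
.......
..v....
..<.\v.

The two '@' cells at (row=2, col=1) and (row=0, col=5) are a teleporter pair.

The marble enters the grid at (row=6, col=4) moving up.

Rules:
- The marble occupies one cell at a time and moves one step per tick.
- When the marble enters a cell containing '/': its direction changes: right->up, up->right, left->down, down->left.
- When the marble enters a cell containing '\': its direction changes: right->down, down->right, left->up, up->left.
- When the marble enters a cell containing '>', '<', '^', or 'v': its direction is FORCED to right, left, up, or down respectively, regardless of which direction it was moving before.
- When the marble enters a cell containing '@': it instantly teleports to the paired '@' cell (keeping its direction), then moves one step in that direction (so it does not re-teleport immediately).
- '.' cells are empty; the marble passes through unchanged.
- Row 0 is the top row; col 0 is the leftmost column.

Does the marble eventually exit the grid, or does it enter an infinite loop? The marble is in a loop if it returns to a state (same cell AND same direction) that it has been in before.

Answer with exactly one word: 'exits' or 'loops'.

Answer: exits

Derivation:
Step 1: enter (6,4), '\' deflects up->left, move left to (6,3)
Step 2: enter (6,3), '.' pass, move left to (6,2)
Step 3: enter (6,2), '<' forces left->left, move left to (6,1)
Step 4: enter (6,1), '.' pass, move left to (6,0)
Step 5: enter (6,0), '.' pass, move left to (6,-1)
Step 6: at (6,-1) — EXIT via left edge, pos 6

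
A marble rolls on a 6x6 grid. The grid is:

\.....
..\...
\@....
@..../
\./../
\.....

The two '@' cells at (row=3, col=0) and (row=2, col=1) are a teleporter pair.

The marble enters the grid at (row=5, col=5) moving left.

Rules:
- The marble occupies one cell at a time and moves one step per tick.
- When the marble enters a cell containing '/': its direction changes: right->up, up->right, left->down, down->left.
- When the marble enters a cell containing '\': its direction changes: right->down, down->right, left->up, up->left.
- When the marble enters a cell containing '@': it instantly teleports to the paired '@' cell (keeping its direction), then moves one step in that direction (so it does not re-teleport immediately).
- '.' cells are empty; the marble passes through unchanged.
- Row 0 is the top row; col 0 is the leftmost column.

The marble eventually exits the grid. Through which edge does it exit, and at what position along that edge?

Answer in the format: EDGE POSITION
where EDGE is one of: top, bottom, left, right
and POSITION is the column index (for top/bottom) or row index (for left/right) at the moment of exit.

Step 1: enter (5,5), '.' pass, move left to (5,4)
Step 2: enter (5,4), '.' pass, move left to (5,3)
Step 3: enter (5,3), '.' pass, move left to (5,2)
Step 4: enter (5,2), '.' pass, move left to (5,1)
Step 5: enter (5,1), '.' pass, move left to (5,0)
Step 6: enter (5,0), '\' deflects left->up, move up to (4,0)
Step 7: enter (4,0), '\' deflects up->left, move left to (4,-1)
Step 8: at (4,-1) — EXIT via left edge, pos 4

Answer: left 4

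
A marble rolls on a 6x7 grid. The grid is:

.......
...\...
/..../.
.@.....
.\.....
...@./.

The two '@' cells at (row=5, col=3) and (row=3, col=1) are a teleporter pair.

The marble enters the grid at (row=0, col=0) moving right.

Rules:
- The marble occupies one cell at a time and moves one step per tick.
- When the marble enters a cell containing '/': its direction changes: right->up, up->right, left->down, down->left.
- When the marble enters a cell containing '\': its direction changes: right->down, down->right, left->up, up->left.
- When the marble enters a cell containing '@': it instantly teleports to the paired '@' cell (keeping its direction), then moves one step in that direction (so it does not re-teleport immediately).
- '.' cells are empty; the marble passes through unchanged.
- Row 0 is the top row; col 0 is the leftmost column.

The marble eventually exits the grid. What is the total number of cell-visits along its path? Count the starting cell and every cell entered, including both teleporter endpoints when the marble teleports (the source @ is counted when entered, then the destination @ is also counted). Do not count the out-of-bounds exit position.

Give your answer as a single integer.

Step 1: enter (0,0), '.' pass, move right to (0,1)
Step 2: enter (0,1), '.' pass, move right to (0,2)
Step 3: enter (0,2), '.' pass, move right to (0,3)
Step 4: enter (0,3), '.' pass, move right to (0,4)
Step 5: enter (0,4), '.' pass, move right to (0,5)
Step 6: enter (0,5), '.' pass, move right to (0,6)
Step 7: enter (0,6), '.' pass, move right to (0,7)
Step 8: at (0,7) — EXIT via right edge, pos 0
Path length (cell visits): 7

Answer: 7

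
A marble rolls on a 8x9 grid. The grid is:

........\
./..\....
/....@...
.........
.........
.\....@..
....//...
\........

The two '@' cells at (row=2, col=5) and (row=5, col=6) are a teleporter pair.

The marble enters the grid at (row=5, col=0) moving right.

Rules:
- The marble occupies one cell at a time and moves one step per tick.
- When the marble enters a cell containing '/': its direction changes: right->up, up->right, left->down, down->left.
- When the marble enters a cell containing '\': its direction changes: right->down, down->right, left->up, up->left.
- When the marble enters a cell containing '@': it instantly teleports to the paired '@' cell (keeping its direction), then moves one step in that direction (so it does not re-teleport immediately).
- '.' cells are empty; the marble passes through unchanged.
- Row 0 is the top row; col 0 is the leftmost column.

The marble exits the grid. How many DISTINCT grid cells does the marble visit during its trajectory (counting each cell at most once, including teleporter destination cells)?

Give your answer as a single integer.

Step 1: enter (5,0), '.' pass, move right to (5,1)
Step 2: enter (5,1), '\' deflects right->down, move down to (6,1)
Step 3: enter (6,1), '.' pass, move down to (7,1)
Step 4: enter (7,1), '.' pass, move down to (8,1)
Step 5: at (8,1) — EXIT via bottom edge, pos 1
Distinct cells visited: 4 (path length 4)

Answer: 4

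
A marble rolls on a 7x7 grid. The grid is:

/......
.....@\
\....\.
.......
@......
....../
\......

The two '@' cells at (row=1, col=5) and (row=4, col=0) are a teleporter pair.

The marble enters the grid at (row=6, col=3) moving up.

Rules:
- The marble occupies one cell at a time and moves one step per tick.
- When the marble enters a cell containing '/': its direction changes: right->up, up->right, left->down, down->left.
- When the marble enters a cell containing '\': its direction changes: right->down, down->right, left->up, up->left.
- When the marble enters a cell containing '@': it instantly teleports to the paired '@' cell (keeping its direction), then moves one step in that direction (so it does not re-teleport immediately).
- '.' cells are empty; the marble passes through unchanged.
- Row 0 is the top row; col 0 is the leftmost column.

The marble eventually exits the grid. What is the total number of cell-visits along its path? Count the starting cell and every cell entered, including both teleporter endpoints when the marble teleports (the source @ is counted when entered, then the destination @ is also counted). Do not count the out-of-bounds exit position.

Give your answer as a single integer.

Step 1: enter (6,3), '.' pass, move up to (5,3)
Step 2: enter (5,3), '.' pass, move up to (4,3)
Step 3: enter (4,3), '.' pass, move up to (3,3)
Step 4: enter (3,3), '.' pass, move up to (2,3)
Step 5: enter (2,3), '.' pass, move up to (1,3)
Step 6: enter (1,3), '.' pass, move up to (0,3)
Step 7: enter (0,3), '.' pass, move up to (-1,3)
Step 8: at (-1,3) — EXIT via top edge, pos 3
Path length (cell visits): 7

Answer: 7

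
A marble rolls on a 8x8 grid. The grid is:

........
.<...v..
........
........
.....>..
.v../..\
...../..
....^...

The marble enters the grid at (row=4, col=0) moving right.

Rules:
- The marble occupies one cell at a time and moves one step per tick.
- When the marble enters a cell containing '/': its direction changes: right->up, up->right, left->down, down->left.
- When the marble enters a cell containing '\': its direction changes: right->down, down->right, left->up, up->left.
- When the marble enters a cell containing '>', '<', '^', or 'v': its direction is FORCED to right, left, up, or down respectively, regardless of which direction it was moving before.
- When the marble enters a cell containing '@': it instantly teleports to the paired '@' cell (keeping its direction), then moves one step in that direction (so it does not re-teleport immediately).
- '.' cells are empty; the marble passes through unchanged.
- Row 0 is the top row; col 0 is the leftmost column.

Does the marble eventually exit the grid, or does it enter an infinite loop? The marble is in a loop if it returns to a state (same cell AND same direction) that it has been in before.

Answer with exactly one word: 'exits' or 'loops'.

Answer: exits

Derivation:
Step 1: enter (4,0), '.' pass, move right to (4,1)
Step 2: enter (4,1), '.' pass, move right to (4,2)
Step 3: enter (4,2), '.' pass, move right to (4,3)
Step 4: enter (4,3), '.' pass, move right to (4,4)
Step 5: enter (4,4), '.' pass, move right to (4,5)
Step 6: enter (4,5), '>' forces right->right, move right to (4,6)
Step 7: enter (4,6), '.' pass, move right to (4,7)
Step 8: enter (4,7), '.' pass, move right to (4,8)
Step 9: at (4,8) — EXIT via right edge, pos 4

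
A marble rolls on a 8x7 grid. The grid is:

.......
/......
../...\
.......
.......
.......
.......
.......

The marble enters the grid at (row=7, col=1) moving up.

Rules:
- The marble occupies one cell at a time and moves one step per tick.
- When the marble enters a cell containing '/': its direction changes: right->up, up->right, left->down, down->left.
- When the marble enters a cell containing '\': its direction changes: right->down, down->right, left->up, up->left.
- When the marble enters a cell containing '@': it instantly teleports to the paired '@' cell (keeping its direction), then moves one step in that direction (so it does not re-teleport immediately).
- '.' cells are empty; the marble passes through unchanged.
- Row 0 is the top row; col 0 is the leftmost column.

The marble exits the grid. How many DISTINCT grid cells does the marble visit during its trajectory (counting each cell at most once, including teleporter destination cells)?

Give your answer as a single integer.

Step 1: enter (7,1), '.' pass, move up to (6,1)
Step 2: enter (6,1), '.' pass, move up to (5,1)
Step 3: enter (5,1), '.' pass, move up to (4,1)
Step 4: enter (4,1), '.' pass, move up to (3,1)
Step 5: enter (3,1), '.' pass, move up to (2,1)
Step 6: enter (2,1), '.' pass, move up to (1,1)
Step 7: enter (1,1), '.' pass, move up to (0,1)
Step 8: enter (0,1), '.' pass, move up to (-1,1)
Step 9: at (-1,1) — EXIT via top edge, pos 1
Distinct cells visited: 8 (path length 8)

Answer: 8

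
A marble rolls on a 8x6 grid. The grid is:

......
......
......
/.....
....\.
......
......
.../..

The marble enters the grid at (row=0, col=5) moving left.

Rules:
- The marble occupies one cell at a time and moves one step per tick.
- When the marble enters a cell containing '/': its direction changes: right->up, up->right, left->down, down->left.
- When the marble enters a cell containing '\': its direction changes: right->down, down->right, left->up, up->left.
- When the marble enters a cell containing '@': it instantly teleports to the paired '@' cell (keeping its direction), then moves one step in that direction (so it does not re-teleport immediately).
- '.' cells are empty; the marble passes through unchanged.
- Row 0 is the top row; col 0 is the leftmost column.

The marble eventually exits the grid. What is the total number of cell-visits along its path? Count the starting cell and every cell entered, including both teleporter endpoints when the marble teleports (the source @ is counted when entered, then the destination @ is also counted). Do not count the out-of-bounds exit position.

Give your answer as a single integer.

Answer: 6

Derivation:
Step 1: enter (0,5), '.' pass, move left to (0,4)
Step 2: enter (0,4), '.' pass, move left to (0,3)
Step 3: enter (0,3), '.' pass, move left to (0,2)
Step 4: enter (0,2), '.' pass, move left to (0,1)
Step 5: enter (0,1), '.' pass, move left to (0,0)
Step 6: enter (0,0), '.' pass, move left to (0,-1)
Step 7: at (0,-1) — EXIT via left edge, pos 0
Path length (cell visits): 6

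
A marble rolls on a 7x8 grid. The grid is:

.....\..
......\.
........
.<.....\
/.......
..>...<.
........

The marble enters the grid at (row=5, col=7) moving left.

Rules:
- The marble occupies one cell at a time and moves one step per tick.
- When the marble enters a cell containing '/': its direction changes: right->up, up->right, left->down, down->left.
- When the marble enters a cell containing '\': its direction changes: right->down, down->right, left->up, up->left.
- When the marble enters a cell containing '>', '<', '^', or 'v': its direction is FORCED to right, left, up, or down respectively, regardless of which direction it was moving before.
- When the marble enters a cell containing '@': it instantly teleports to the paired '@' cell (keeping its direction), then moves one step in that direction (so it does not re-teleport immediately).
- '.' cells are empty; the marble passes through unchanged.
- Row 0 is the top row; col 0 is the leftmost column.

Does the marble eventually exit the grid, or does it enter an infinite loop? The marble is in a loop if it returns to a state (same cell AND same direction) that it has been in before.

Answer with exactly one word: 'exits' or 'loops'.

Step 1: enter (5,7), '.' pass, move left to (5,6)
Step 2: enter (5,6), '<' forces left->left, move left to (5,5)
Step 3: enter (5,5), '.' pass, move left to (5,4)
Step 4: enter (5,4), '.' pass, move left to (5,3)
Step 5: enter (5,3), '.' pass, move left to (5,2)
Step 6: enter (5,2), '>' forces left->right, move right to (5,3)
Step 7: enter (5,3), '.' pass, move right to (5,4)
Step 8: enter (5,4), '.' pass, move right to (5,5)
Step 9: enter (5,5), '.' pass, move right to (5,6)
Step 10: enter (5,6), '<' forces right->left, move left to (5,5)
Step 11: at (5,5) dir=left — LOOP DETECTED (seen before)

Answer: loops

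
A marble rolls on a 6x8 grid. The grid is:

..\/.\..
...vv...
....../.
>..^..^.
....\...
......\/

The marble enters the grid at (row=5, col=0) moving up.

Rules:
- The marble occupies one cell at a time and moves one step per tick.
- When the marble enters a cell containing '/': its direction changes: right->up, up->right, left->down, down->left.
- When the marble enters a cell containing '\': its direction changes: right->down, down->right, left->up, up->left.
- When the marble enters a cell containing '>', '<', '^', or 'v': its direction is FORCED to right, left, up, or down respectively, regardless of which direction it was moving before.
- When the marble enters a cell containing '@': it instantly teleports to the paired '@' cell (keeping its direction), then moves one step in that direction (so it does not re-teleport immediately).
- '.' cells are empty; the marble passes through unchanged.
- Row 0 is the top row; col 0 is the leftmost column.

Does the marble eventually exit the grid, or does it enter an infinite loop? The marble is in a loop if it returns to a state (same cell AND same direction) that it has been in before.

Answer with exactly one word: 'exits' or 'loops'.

Answer: loops

Derivation:
Step 1: enter (5,0), '.' pass, move up to (4,0)
Step 2: enter (4,0), '.' pass, move up to (3,0)
Step 3: enter (3,0), '>' forces up->right, move right to (3,1)
Step 4: enter (3,1), '.' pass, move right to (3,2)
Step 5: enter (3,2), '.' pass, move right to (3,3)
Step 6: enter (3,3), '^' forces right->up, move up to (2,3)
Step 7: enter (2,3), '.' pass, move up to (1,3)
Step 8: enter (1,3), 'v' forces up->down, move down to (2,3)
Step 9: enter (2,3), '.' pass, move down to (3,3)
Step 10: enter (3,3), '^' forces down->up, move up to (2,3)
Step 11: at (2,3) dir=up — LOOP DETECTED (seen before)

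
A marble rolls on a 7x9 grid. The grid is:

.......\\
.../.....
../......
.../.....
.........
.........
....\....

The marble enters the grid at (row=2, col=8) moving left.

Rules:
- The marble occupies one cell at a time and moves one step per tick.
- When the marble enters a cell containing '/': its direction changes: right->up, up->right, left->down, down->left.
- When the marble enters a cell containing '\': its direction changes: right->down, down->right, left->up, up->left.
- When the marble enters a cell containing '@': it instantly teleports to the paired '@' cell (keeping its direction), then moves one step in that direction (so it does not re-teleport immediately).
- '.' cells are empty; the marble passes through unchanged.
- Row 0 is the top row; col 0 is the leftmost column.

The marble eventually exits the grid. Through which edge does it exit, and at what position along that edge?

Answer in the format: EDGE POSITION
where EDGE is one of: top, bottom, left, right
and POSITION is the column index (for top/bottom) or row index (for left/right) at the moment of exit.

Answer: bottom 2

Derivation:
Step 1: enter (2,8), '.' pass, move left to (2,7)
Step 2: enter (2,7), '.' pass, move left to (2,6)
Step 3: enter (2,6), '.' pass, move left to (2,5)
Step 4: enter (2,5), '.' pass, move left to (2,4)
Step 5: enter (2,4), '.' pass, move left to (2,3)
Step 6: enter (2,3), '.' pass, move left to (2,2)
Step 7: enter (2,2), '/' deflects left->down, move down to (3,2)
Step 8: enter (3,2), '.' pass, move down to (4,2)
Step 9: enter (4,2), '.' pass, move down to (5,2)
Step 10: enter (5,2), '.' pass, move down to (6,2)
Step 11: enter (6,2), '.' pass, move down to (7,2)
Step 12: at (7,2) — EXIT via bottom edge, pos 2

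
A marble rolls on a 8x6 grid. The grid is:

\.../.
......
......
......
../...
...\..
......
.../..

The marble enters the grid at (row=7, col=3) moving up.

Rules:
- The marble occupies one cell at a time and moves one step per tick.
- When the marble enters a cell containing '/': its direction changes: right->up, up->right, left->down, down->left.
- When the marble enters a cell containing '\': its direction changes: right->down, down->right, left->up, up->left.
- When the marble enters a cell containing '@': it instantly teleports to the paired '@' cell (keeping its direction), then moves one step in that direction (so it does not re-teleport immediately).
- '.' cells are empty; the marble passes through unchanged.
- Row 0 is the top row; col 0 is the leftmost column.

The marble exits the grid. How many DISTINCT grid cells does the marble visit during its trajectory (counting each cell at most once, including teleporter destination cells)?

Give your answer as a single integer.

Step 1: enter (7,3), '/' deflects up->right, move right to (7,4)
Step 2: enter (7,4), '.' pass, move right to (7,5)
Step 3: enter (7,5), '.' pass, move right to (7,6)
Step 4: at (7,6) — EXIT via right edge, pos 7
Distinct cells visited: 3 (path length 3)

Answer: 3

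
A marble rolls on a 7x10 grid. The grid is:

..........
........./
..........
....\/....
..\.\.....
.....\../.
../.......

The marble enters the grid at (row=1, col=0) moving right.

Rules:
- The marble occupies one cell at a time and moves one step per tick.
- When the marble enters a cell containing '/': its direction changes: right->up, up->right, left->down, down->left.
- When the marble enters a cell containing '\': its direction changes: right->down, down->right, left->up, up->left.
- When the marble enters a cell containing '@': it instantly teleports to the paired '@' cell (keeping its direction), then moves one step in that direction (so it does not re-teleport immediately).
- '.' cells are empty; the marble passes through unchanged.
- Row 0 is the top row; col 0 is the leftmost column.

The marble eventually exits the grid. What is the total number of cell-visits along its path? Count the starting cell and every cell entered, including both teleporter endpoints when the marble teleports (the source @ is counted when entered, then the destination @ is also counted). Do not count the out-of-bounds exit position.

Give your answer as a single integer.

Answer: 11

Derivation:
Step 1: enter (1,0), '.' pass, move right to (1,1)
Step 2: enter (1,1), '.' pass, move right to (1,2)
Step 3: enter (1,2), '.' pass, move right to (1,3)
Step 4: enter (1,3), '.' pass, move right to (1,4)
Step 5: enter (1,4), '.' pass, move right to (1,5)
Step 6: enter (1,5), '.' pass, move right to (1,6)
Step 7: enter (1,6), '.' pass, move right to (1,7)
Step 8: enter (1,7), '.' pass, move right to (1,8)
Step 9: enter (1,8), '.' pass, move right to (1,9)
Step 10: enter (1,9), '/' deflects right->up, move up to (0,9)
Step 11: enter (0,9), '.' pass, move up to (-1,9)
Step 12: at (-1,9) — EXIT via top edge, pos 9
Path length (cell visits): 11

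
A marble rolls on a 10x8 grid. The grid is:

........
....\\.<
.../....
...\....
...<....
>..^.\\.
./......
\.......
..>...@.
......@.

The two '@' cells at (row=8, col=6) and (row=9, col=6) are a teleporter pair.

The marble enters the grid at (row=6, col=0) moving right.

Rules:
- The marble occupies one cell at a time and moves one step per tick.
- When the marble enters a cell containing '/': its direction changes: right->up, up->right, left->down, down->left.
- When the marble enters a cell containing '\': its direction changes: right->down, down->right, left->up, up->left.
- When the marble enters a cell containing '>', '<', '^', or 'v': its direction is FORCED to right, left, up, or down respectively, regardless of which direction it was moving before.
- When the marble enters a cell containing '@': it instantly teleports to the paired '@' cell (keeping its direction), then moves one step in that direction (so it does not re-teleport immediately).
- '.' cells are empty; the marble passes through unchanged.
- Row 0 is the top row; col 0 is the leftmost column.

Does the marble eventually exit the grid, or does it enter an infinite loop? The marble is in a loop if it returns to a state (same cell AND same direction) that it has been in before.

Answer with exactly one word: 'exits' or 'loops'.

Step 1: enter (6,0), '.' pass, move right to (6,1)
Step 2: enter (6,1), '/' deflects right->up, move up to (5,1)
Step 3: enter (5,1), '.' pass, move up to (4,1)
Step 4: enter (4,1), '.' pass, move up to (3,1)
Step 5: enter (3,1), '.' pass, move up to (2,1)
Step 6: enter (2,1), '.' pass, move up to (1,1)
Step 7: enter (1,1), '.' pass, move up to (0,1)
Step 8: enter (0,1), '.' pass, move up to (-1,1)
Step 9: at (-1,1) — EXIT via top edge, pos 1

Answer: exits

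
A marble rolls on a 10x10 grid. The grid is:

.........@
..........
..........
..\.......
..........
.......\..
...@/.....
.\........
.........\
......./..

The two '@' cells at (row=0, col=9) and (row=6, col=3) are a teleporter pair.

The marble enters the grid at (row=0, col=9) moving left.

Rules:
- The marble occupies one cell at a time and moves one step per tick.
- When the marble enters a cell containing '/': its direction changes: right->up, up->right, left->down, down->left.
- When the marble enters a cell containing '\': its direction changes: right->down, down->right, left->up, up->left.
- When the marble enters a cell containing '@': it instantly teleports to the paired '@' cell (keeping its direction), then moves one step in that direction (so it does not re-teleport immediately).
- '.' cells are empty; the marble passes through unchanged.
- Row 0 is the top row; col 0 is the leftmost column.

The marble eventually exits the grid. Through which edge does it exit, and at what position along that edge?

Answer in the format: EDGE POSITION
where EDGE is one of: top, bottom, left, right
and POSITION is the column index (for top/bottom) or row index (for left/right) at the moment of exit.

Answer: left 6

Derivation:
Step 1: enter (0,9), '@' teleport (0,9)->(6,3), also enter (6,3), move left to (6,2)
Step 2: enter (6,2), '.' pass, move left to (6,1)
Step 3: enter (6,1), '.' pass, move left to (6,0)
Step 4: enter (6,0), '.' pass, move left to (6,-1)
Step 5: at (6,-1) — EXIT via left edge, pos 6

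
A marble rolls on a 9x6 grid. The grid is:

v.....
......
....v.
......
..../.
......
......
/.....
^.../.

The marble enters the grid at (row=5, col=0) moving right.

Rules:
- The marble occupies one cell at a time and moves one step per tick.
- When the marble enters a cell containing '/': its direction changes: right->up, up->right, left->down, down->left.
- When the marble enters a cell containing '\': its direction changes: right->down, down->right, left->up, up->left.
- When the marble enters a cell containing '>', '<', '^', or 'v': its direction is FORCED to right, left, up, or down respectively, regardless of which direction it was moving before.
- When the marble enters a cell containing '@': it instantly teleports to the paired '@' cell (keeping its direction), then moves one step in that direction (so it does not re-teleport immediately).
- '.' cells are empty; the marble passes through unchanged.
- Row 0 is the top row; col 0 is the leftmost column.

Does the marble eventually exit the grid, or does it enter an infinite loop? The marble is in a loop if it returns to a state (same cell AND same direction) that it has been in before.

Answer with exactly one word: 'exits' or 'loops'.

Step 1: enter (5,0), '.' pass, move right to (5,1)
Step 2: enter (5,1), '.' pass, move right to (5,2)
Step 3: enter (5,2), '.' pass, move right to (5,3)
Step 4: enter (5,3), '.' pass, move right to (5,4)
Step 5: enter (5,4), '.' pass, move right to (5,5)
Step 6: enter (5,5), '.' pass, move right to (5,6)
Step 7: at (5,6) — EXIT via right edge, pos 5

Answer: exits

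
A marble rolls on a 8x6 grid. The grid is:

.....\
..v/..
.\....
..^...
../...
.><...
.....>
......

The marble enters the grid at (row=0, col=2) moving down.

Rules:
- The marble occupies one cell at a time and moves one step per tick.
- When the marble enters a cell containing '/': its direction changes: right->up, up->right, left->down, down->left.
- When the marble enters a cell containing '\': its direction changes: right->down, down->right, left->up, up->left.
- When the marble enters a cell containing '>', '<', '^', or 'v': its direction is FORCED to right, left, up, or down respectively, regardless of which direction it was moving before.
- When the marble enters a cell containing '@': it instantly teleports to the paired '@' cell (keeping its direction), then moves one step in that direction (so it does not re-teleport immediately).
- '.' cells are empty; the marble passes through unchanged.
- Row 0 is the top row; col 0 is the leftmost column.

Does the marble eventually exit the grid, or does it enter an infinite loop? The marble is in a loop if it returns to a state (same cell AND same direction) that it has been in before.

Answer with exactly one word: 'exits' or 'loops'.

Step 1: enter (0,2), '.' pass, move down to (1,2)
Step 2: enter (1,2), 'v' forces down->down, move down to (2,2)
Step 3: enter (2,2), '.' pass, move down to (3,2)
Step 4: enter (3,2), '^' forces down->up, move up to (2,2)
Step 5: enter (2,2), '.' pass, move up to (1,2)
Step 6: enter (1,2), 'v' forces up->down, move down to (2,2)
Step 7: at (2,2) dir=down — LOOP DETECTED (seen before)

Answer: loops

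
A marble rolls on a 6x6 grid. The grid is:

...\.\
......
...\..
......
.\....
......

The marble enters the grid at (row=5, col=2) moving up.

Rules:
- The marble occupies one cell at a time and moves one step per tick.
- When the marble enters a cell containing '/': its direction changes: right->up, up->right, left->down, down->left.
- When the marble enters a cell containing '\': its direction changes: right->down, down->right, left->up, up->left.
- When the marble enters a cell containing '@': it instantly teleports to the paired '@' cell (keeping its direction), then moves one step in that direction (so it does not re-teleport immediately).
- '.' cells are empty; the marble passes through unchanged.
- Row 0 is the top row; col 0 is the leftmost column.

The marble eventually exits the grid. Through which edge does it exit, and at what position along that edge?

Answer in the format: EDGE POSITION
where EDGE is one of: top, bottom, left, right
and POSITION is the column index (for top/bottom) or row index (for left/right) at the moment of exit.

Step 1: enter (5,2), '.' pass, move up to (4,2)
Step 2: enter (4,2), '.' pass, move up to (3,2)
Step 3: enter (3,2), '.' pass, move up to (2,2)
Step 4: enter (2,2), '.' pass, move up to (1,2)
Step 5: enter (1,2), '.' pass, move up to (0,2)
Step 6: enter (0,2), '.' pass, move up to (-1,2)
Step 7: at (-1,2) — EXIT via top edge, pos 2

Answer: top 2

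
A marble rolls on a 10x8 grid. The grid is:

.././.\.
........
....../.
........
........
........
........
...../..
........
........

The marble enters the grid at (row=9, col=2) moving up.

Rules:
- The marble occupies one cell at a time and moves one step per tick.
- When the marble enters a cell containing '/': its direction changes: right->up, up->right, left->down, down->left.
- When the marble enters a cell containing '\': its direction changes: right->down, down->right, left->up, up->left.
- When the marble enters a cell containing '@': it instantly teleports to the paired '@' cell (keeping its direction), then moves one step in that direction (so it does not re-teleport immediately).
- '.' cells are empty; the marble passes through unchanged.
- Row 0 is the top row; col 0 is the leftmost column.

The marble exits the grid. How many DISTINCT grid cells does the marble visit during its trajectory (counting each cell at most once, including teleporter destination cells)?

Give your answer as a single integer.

Step 1: enter (9,2), '.' pass, move up to (8,2)
Step 2: enter (8,2), '.' pass, move up to (7,2)
Step 3: enter (7,2), '.' pass, move up to (6,2)
Step 4: enter (6,2), '.' pass, move up to (5,2)
Step 5: enter (5,2), '.' pass, move up to (4,2)
Step 6: enter (4,2), '.' pass, move up to (3,2)
Step 7: enter (3,2), '.' pass, move up to (2,2)
Step 8: enter (2,2), '.' pass, move up to (1,2)
Step 9: enter (1,2), '.' pass, move up to (0,2)
Step 10: enter (0,2), '/' deflects up->right, move right to (0,3)
Step 11: enter (0,3), '.' pass, move right to (0,4)
Step 12: enter (0,4), '/' deflects right->up, move up to (-1,4)
Step 13: at (-1,4) — EXIT via top edge, pos 4
Distinct cells visited: 12 (path length 12)

Answer: 12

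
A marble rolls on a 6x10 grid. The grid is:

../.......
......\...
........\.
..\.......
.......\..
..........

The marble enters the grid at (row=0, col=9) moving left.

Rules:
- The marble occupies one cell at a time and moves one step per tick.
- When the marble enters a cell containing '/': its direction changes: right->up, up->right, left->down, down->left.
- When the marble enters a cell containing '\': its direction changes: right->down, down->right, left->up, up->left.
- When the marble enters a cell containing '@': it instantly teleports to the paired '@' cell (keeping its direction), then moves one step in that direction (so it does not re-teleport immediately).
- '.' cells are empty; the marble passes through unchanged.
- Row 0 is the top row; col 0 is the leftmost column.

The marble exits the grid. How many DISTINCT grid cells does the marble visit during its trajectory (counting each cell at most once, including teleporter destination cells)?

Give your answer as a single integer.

Answer: 18

Derivation:
Step 1: enter (0,9), '.' pass, move left to (0,8)
Step 2: enter (0,8), '.' pass, move left to (0,7)
Step 3: enter (0,7), '.' pass, move left to (0,6)
Step 4: enter (0,6), '.' pass, move left to (0,5)
Step 5: enter (0,5), '.' pass, move left to (0,4)
Step 6: enter (0,4), '.' pass, move left to (0,3)
Step 7: enter (0,3), '.' pass, move left to (0,2)
Step 8: enter (0,2), '/' deflects left->down, move down to (1,2)
Step 9: enter (1,2), '.' pass, move down to (2,2)
Step 10: enter (2,2), '.' pass, move down to (3,2)
Step 11: enter (3,2), '\' deflects down->right, move right to (3,3)
Step 12: enter (3,3), '.' pass, move right to (3,4)
Step 13: enter (3,4), '.' pass, move right to (3,5)
Step 14: enter (3,5), '.' pass, move right to (3,6)
Step 15: enter (3,6), '.' pass, move right to (3,7)
Step 16: enter (3,7), '.' pass, move right to (3,8)
Step 17: enter (3,8), '.' pass, move right to (3,9)
Step 18: enter (3,9), '.' pass, move right to (3,10)
Step 19: at (3,10) — EXIT via right edge, pos 3
Distinct cells visited: 18 (path length 18)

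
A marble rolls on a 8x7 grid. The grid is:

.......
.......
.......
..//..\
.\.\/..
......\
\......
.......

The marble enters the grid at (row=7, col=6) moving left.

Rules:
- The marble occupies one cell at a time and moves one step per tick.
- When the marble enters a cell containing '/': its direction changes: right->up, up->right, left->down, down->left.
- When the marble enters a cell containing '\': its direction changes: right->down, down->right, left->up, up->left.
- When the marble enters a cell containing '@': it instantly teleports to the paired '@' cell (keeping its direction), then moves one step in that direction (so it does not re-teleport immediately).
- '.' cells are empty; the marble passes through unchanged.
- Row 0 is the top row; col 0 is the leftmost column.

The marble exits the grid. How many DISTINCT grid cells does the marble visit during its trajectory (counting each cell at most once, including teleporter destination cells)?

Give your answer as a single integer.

Step 1: enter (7,6), '.' pass, move left to (7,5)
Step 2: enter (7,5), '.' pass, move left to (7,4)
Step 3: enter (7,4), '.' pass, move left to (7,3)
Step 4: enter (7,3), '.' pass, move left to (7,2)
Step 5: enter (7,2), '.' pass, move left to (7,1)
Step 6: enter (7,1), '.' pass, move left to (7,0)
Step 7: enter (7,0), '.' pass, move left to (7,-1)
Step 8: at (7,-1) — EXIT via left edge, pos 7
Distinct cells visited: 7 (path length 7)

Answer: 7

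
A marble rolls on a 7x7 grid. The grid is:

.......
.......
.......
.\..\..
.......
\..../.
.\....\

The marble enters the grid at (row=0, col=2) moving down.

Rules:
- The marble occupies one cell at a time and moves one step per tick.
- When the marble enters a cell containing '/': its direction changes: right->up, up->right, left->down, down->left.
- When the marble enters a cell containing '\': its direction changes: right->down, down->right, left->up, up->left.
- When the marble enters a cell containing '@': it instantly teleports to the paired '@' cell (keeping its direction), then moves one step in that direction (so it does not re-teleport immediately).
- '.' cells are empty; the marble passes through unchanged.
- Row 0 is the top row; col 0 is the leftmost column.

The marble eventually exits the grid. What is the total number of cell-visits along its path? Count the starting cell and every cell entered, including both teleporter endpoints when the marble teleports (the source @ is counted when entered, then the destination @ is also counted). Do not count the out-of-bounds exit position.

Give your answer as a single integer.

Answer: 7

Derivation:
Step 1: enter (0,2), '.' pass, move down to (1,2)
Step 2: enter (1,2), '.' pass, move down to (2,2)
Step 3: enter (2,2), '.' pass, move down to (3,2)
Step 4: enter (3,2), '.' pass, move down to (4,2)
Step 5: enter (4,2), '.' pass, move down to (5,2)
Step 6: enter (5,2), '.' pass, move down to (6,2)
Step 7: enter (6,2), '.' pass, move down to (7,2)
Step 8: at (7,2) — EXIT via bottom edge, pos 2
Path length (cell visits): 7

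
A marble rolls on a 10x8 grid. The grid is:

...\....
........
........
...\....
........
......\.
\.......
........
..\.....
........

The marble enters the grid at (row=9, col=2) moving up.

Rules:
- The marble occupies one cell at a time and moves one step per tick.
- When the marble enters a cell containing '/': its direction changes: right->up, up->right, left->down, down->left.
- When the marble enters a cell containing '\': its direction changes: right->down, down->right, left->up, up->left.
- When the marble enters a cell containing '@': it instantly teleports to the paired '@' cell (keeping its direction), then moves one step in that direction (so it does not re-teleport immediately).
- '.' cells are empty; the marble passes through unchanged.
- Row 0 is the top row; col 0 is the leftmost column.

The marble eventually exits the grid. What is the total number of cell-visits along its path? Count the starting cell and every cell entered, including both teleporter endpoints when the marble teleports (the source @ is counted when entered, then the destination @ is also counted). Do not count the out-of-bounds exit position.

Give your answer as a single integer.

Answer: 4

Derivation:
Step 1: enter (9,2), '.' pass, move up to (8,2)
Step 2: enter (8,2), '\' deflects up->left, move left to (8,1)
Step 3: enter (8,1), '.' pass, move left to (8,0)
Step 4: enter (8,0), '.' pass, move left to (8,-1)
Step 5: at (8,-1) — EXIT via left edge, pos 8
Path length (cell visits): 4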